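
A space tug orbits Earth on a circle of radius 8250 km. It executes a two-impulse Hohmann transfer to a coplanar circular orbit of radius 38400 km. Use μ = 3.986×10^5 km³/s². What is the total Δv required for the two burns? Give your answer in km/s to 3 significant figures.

Semi-major axis of the transfer orbit: a_t = (8250 + 38400)/2 = 23325 km.
Circular speed at r₁: v₁ = √(μ/r₁) = √(3.986×10^5/8250) = 6.9509 km/s.
Transfer-orbit speed at r₁ (vis-viva equation): v_p = √[μ(2/r₁ − 1/a_t)] = 8.9186 km/s.
First burn Δv₁ = |v_p − v₁| = 1.9677 km/s.
Circular speed at r₂: v₂ = √(μ/r₂) = 3.2218 km/s.
Transfer-orbit speed at r₂: v_a = √[μ(2/r₂ − 1/a_t)] = 1.9161 km/s.
Second burn Δv₂ = |v₂ − v_a| = 1.3057 km/s.
Total Δv = Δv₁ + Δv₂ = 3.273 km/s.

Δv = 3.27 km/s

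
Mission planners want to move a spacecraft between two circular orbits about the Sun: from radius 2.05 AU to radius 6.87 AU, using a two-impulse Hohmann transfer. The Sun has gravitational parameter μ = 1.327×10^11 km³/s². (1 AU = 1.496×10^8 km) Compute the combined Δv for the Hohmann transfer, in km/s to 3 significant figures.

In km: r₁ = 2.05 × 1.496×10^8 = 3.0668×10^8 km; r₂ = 6.87 × 1.496×10^8 = 1.027752×10^9 km.
Transfer-ellipse semi-major axis a_t = (r₁ + r₂)/2 = (3.0668×10^8 + 1.027752×10^9)/2 = 6.67216×10^8 km.
At r₁ the circular-orbit speed is v₁ = √(μ/r₁) = 20.8014 km/s.
Transfer-orbit speed at r₁ (vis-viva): v_p = √[μ(2/r₁ − 1/a_t)] = 25.8169 km/s.
First burn Δv₁ = |v_p − v₁| = 5.0155 km/s.
At r₂, v₂ = √(μ/r₂) = 11.36296 km/s.
Transfer-orbit speed at r₂: v_a = √[μ(2/r₂ − 1/a_t)] = 7.703725 km/s.
Second burn Δv₂ = |v₂ − v_a| = 3.6592 km/s.
Total Δv = Δv₁ + Δv₂ = 8.675 km/s.

Δv = 8.67 km/s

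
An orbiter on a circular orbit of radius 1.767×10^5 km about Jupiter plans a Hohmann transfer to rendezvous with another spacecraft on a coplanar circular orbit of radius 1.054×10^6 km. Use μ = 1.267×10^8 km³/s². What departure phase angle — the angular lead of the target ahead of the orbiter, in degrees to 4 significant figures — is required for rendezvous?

Semi-major axis of the transfer orbit: a_t = (1.767×10^5 + 1.054×10^6)/2 = 6.1535×10^5 km.
The half-period of the transfer ellipse is t = π√(a_t³/μ) = 1.347240×10^5 s.
The target's mean motion on its circular orbit is ω₂ = √(μ/r₂³) = 1.040225×10^-5 rad/s.
Angle swept by the target during transfer: ω₂·t = 1.40143 rad = 80.30°.
The orbiter traverses 180° on the transfer ellipse, so the target must lead by 180° − 80.30° = 99.70°.

φ = 99.70°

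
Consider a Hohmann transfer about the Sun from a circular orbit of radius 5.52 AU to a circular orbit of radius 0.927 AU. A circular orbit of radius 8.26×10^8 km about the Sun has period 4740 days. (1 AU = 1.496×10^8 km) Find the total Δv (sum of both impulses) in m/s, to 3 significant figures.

Δv = 15400 m/s

From Kepler's third law T² = 4π²r³/μ at r = 8.26×10^8 km, T = 4740 days = 4740 × 86400 s = 4.09536×10^8 s: μ = 4π²r³/T² = 1.32653×10^11 km³/s².
In km: r₁ = 5.52 × 1.496×10^8 = 8.25792×10^8 km; r₂ = 0.927 × 1.496×10^8 = 1.386792×10^8 km.
Transfer-ellipse semi-major axis a_t = (r₁ + r₂)/2 = (8.25792×10^8 + 1.386792×10^8)/2 = 4.822356×10^8 km.
Circular speed at r₁: v₁ = √(μ/r₁) = √(1.32653×10^11/8.25792×10^8) = 12.6743 km/s.
On the transfer ellipse at r₁, vis-viva equation gives v_a = √[μ(2/r₁ − 1/a_t)] = 6.79671 km/s.
First burn Δv₁ = |v_a − v₁| = 5.878 km/s.
At r₂, v₂ = √(μ/r₂) = 30.928 km/s.
Transfer-orbit speed at r₂: v_p = √[μ(2/r₂ − 1/a_t)] = 40.472 km/s.
Second burn Δv₂ = |v₂ − v_p| = 9.544 km/s.
Δv = Δv₁ + Δv₂ = 5.878 + 9.544 = 15.42 km/s.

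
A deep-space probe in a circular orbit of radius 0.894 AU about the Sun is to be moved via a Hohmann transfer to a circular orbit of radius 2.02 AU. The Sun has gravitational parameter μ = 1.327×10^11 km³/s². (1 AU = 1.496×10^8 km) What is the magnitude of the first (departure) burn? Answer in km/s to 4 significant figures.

In km: r₁ = 0.894 × 1.496×10^8 = 1.337424×10^8 km; r₂ = 2.02 × 1.496×10^8 = 3.02192×10^8 km.
The Hohmann ellipse has a_t = (r₁ + r₂)/2 = 2.179672×10^8 km.
On the circular orbit at r = 1.337424×10^8 km, v_c = √(μ/r) = 31.50 km/s.
Transfer-orbit speed at the same r (vis-viva, a = a_t): v_t = √[μ(2/r − 1/a_t)] = 37.09 km/s.
Δv₁ = |v_t − v_c| = |37.09 − 31.50| = 5.590 km/s.

Δv₁ = 5.590 km/s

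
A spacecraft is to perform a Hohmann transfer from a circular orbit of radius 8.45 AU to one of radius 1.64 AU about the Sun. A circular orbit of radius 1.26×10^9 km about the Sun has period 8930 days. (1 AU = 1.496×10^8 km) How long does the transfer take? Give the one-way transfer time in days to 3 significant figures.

t = 2070 days

From Kepler's third law T² = 4π²r³/μ at r = 1.26×10^9 km, T = 8930 days = 8930 × 86400 s = 7.71552×10^8 s: μ = 4π²r³/T² = 1.32660×10^11 km³/s².
In km: r₁ = 8.45 × 1.496×10^8 = 1.26412×10^9 km; r₂ = 1.64 × 1.496×10^8 = 2.45344×10^8 km.
Semi-major axis of the transfer orbit: a_t = (1.26412×10^9 + 2.45344×10^8)/2 = 7.54732×10^8 km.
By Kepler's third law the transfer-orbit period is T = 2π√(a_t³/μ), so t = T/2 = 1.788×10^8 s.
Converting: 1.788×10^8 s ÷ 86400 s/day = 2070 days.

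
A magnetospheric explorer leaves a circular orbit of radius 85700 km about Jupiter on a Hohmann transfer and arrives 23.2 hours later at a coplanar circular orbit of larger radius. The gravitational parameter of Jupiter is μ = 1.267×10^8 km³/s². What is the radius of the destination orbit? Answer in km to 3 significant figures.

Transfer time t = 23.2 hours = 83520 s, and t = π√(a_t³/μ).
So a_t = (μ t²/π²)^(1/3) = (1.267×10^8 × (83520)² / π²)^(1/3) = 4.4739×10^5 km.
Since a_t = (r₁ + r₂)/2, r₂ = 2a_t − r₁ = 2×4.4739×10^5 − 85700 = 8.0908×10^5 km.

r₂ = 8.09×10^5 km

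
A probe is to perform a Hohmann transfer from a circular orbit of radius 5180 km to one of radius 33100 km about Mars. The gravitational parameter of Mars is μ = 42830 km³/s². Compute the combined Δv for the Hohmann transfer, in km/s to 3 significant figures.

The Hohmann ellipse has a_t = (r₁ + r₂)/2 = 19140 km.
At r₁ the circular-orbit speed is v₁ = √(μ/r₁) = 2.8755 km/s.
On the transfer ellipse at r₁, vis-viva gives v_p = √[μ(2/r₁ − 1/a_t)] = 3.7814 km/s.
First burn Δv₁ = |v_p − v₁| = 0.9059 km/s.
Circular speed at r₂: v₂ = √(μ/r₂) = 1.137523 km/s.
Transfer-orbit speed at r₂: v_a = √[μ(2/r₂ − 1/a_t)] = 0.5917714 km/s.
Second burn Δv₂ = |v₂ − v_a| = 0.5458 km/s.
Δv = Δv₁ + Δv₂ = 0.9059 + 0.5458 = 1.452 km/s.

Δv = 1.45 km/s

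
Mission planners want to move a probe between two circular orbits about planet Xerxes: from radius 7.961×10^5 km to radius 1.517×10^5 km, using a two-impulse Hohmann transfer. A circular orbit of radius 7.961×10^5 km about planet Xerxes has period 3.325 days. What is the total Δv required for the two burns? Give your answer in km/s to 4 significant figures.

From Kepler's third law T² = 4π²r³/μ at r = 7.961×10^5 km, T = 3.325 days = 3.325 × 86400 s = 2.8728×10^5 s: μ = 4π²r³/T² = 2.41353×10^8 km³/s².
Transfer-ellipse semi-major axis a_t = (r₁ + r₂)/2 = (7.961×10^5 + 1.517×10^5)/2 = 4.739×10^5 km.
At r₁ the circular-orbit speed is v₁ = √(μ/r₁) = 17.4117 km/s.
On the transfer ellipse at r₁, vis-viva gives v_a = √[μ(2/r₁ − 1/a_t)] = 9.85125 km/s.
First burn Δv₁ = |v_a − v₁| = 7.560 km/s.
At r₂, v₂ = √(μ/r₂) = 39.89 km/s.
Transfer-orbit speed at r₂: v_p = √[μ(2/r₂ − 1/a_t)] = 51.70 km/s.
Second burn Δv₂ = |v₂ − v_p| = 11.81 km/s.
Total Δv = Δv₁ + Δv₂ = 19.37 km/s.

Δv = 19.37 km/s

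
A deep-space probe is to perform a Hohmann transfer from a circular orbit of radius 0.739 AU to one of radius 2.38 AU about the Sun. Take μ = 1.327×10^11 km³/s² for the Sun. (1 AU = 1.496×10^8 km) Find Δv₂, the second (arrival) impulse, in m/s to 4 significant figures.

In km: r₁ = 0.739 × 1.496×10^8 = 1.105544×10^8 km; r₂ = 2.38 × 1.496×10^8 = 3.56048×10^8 km.
Semi-major axis of the transfer orbit: a_t = (1.105544×10^8 + 3.56048×10^8)/2 = 2.333012×10^8 km.
On the circular orbit at r = 3.56048×10^8 km, v_c = √(μ/r) = 19.306 km/s.
Transfer-orbit speed at the same r (vis-viva, a = a_t): v_t = √[μ(2/r − 1/a_t)] = 13.290 km/s.
Δv₂ = |v_t − v_c| = |13.290 − 19.306| = 6.016 km/s.

Δv₂ = 6016 m/s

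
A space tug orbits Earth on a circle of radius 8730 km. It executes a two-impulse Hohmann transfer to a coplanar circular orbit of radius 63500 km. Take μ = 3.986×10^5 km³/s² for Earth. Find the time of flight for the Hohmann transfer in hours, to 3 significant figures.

Semi-major axis of the transfer orbit: a_t = (8730 + 63500)/2 = 36115 km.
Half the transfer-orbit period gives t = π√(a_t³/μ) = 34150 s.
Converting: 34150 s ÷ 3600 s/hour = 9.49 hours.

t = 9.49 hours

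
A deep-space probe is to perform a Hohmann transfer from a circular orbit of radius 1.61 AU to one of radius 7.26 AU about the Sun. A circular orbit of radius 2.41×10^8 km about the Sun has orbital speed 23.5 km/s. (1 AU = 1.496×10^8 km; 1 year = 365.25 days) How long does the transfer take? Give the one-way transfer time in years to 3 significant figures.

t = 4.66 years

From the circular-orbit relation v² = μ/r at r = 2.41×10^8 km: μ = v²r = (23.5)² × 2.41×10^8 = 1.33092×10^11 km³/s².
In km: r₁ = 1.61 × 1.496×10^8 = 2.40856×10^8 km; r₂ = 7.26 × 1.496×10^8 = 1.086096×10^9 km.
The Hohmann ellipse has a_t = (r₁ + r₂)/2 = 6.63476×10^8 km.
Half the transfer-orbit period gives t = π√(a_t³/μ) = 1.472×10^8 s.
Converting: 1.472×10^8 s ÷ 3.15576×10^7 s/year (365.25 × 86400) = 4.66 years.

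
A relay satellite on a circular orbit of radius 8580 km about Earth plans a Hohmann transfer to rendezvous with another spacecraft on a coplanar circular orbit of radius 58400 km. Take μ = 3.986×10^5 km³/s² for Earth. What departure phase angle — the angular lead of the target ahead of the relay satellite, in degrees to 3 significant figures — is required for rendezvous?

Semi-major axis of the transfer orbit: a_t = (8580 + 58400)/2 = 33490 km.
The half-period of the transfer ellipse is t = π√(a_t³/μ) = 30497 s.
The target's mean motion on its circular orbit is ω₂ = √(μ/r₂³) = 4.4735×10^-5 rad/s.
Angle swept by the target during transfer: ω₂·t = 1.3643 rad = 78.17°.
The relay satellite traverses 180° on the transfer ellipse, so the target must lead by 180° − 78.17° = 102°.

φ = 102°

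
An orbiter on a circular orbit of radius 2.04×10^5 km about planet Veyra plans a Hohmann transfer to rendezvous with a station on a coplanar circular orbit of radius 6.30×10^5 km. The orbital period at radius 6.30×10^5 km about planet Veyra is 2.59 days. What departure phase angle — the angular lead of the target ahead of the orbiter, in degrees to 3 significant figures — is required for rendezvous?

φ = 83.1°

From Kepler's third law T² = 4π²r³/μ at r = 6.30×10^5 km, T = 2.59 days = 2.59 × 86400 s = 2.23776×10^5 s: μ = 4π²r³/T² = 1.97131×10^8 km³/s².
The Hohmann ellipse has a_t = (r₁ + r₂)/2 = 4.170×10^5 km.
Transfer time t = π√(a_t³/μ) = 60250 s.
The target's mean motion on its circular orbit is ω₂ = √(μ/r₂³) = 2.808×10^-5 rad/s.
Angle swept by the target during transfer: ω₂·t = 1.6918 rad = 96.93°.
The orbiter traverses 180° on the transfer ellipse, so the target must lead by 180° − 96.93° = 83.1°.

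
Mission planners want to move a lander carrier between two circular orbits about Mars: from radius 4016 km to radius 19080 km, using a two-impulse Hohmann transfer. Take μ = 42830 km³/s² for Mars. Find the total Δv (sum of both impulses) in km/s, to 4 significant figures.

Transfer-ellipse semi-major axis a_t = (r₁ + r₂)/2 = (4016 + 19080)/2 = 11548 km.
At r₁ the circular-orbit speed is v₁ = √(μ/r₁) = 3.266 km/s.
Transfer-orbit speed at r₁ (vis-viva equation): v_p = √[μ(2/r₁ − 1/a_t)] = 4.198 km/s.
First burn Δv₁ = |v_p − v₁| = 0.9320 km/s.
At r₂, v₂ = √(μ/r₂) = 1.49825 km/s.
Transfer-orbit speed at r₂: v_a = √[μ(2/r₂ − 1/a_t)] = 0.883544 km/s.
Second burn Δv₂ = |v₂ − v_a| = 0.6147 km/s.
Total Δv = Δv₁ + Δv₂ = 1.547 km/s.

Δv = 1.547 km/s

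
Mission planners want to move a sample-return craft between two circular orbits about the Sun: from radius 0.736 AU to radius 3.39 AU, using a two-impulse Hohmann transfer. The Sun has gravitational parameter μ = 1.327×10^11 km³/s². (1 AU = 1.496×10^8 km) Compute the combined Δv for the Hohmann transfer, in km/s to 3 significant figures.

In km: r₁ = 0.736 × 1.496×10^8 = 1.101056×10^8 km; r₂ = 3.39 × 1.496×10^8 = 5.07144×10^8 km.
Semi-major axis of the transfer orbit: a_t = (1.101056×10^8 + 5.07144×10^8)/2 = 3.086248×10^8 km.
Circular speed at r₁: v₁ = √(μ/r₁) = √(1.327×10^11/1.101056×10^8) = 34.716 km/s.
Transfer-orbit speed at r₁ (vis-viva): v_p = √[μ(2/r₁ − 1/a_t)] = 44.502 km/s.
First burn Δv₁ = |v_p − v₁| = 9.786 km/s.
Circular speed at r₂: v₂ = √(μ/r₂) = 16.176 km/s.
Transfer-orbit speed at r₂: v_a = √[μ(2/r₂ − 1/a_t)] = 9.6618 km/s.
Second burn Δv₂ = |v₂ − v_a| = 6.514 km/s.
Total Δv = Δv₁ + Δv₂ = 16.30 km/s.

Δv = 16.3 km/s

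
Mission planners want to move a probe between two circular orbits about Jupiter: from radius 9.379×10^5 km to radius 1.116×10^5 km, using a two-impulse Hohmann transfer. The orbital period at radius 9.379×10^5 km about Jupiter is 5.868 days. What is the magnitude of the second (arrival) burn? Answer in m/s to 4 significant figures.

Δv₂ = 11350 m/s

From Kepler's third law T² = 4π²r³/μ at r = 9.379×10^5 km, T = 5.868 days = 5.868 × 86400 s = 5.069952×10^5 s: μ = 4π²r³/T² = 1.26713×10^8 km³/s².
Transfer-ellipse semi-major axis a_t = (r₁ + r₂)/2 = (9.379×10^5 + 1.116×10^5)/2 = 5.2475×10^5 km.
On the circular orbit at r = 1.116×10^5 km, v_c = √(μ/r) = 33.70 km/s.
Vis-viva on the transfer ellipse at r = 1.116×10^5 km gives v_t = √[μ(2/r − 1/a_t)] = 45.05 km/s.
Δv₂ = |v_t − v_c| = |45.05 − 33.70| = 11.35 km/s.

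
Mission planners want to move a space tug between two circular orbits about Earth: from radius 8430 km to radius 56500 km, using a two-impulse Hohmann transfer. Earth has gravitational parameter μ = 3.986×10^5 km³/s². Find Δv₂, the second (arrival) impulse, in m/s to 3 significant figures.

Δv₂ = 1300 m/s

Transfer-ellipse semi-major axis a_t = (r₁ + r₂)/2 = (8430 + 56500)/2 = 32465 km.
On the circular orbit at r = 56500 km, v_c = √(μ/r) = 2.656 km/s.
Transfer-orbit speed at the same r (vis-viva, a = a_t): v_t = √[μ(2/r − 1/a_t)] = 1.353 km/s.
Δv₂ = |v_t − v_c| = |1.353 − 2.656| = 1.303 km/s.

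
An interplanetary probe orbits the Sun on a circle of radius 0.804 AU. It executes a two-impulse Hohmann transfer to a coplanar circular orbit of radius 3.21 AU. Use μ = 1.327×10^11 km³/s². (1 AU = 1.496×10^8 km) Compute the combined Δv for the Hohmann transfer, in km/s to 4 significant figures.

Δv = 14.89 km/s

In km: r₁ = 0.804 × 1.496×10^8 = 1.202784×10^8 km; r₂ = 3.21 × 1.496×10^8 = 4.80216×10^8 km.
The Hohmann ellipse has a_t = (r₁ + r₂)/2 = 3.002472×10^8 km.
Circular speed at r₁: v₁ = √(μ/r₁) = √(1.327×10^11/1.202784×10^8) = 33.216 km/s.
On the transfer ellipse at r₁, v² = μ(2/r − 1/a) gives v_p = √[μ(2/r₁ − 1/a_t)] = 42.007 km/s.
First burn Δv₁ = |v_p − v₁| = 8.791 km/s.
Circular speed at r₂: v₂ = √(μ/r₂) = 16.623 km/s.
Transfer-orbit speed at r₂: v_a = √[μ(2/r₂ − 1/a_t)] = 10.521 km/s.
Second burn Δv₂ = |v₂ − v_a| = 6.102 km/s.
Total Δv = Δv₁ + Δv₂ = 14.89 km/s.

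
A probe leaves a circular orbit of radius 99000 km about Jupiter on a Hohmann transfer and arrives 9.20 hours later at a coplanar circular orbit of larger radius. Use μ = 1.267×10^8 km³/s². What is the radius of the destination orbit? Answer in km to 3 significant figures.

r₂ = 3.84×10^5 km

Transfer time t = 9.20 hours = 33120 s, and t = π√(a_t³/μ).
So a_t = (μ t²/π²)^(1/3) = (1.267×10^8 × (33120)² / π²)^(1/3) = 2.4148×10^5 km.
Since a_t = (r₁ + r₂)/2, r₂ = 2a_t − r₁ = 2×2.4148×10^5 − 99000 = 3.8396×10^5 km.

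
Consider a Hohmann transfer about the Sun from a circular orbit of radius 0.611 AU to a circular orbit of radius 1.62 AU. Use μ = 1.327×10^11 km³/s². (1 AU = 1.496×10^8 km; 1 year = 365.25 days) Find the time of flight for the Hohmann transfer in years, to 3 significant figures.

In km: r₁ = 0.611 × 1.496×10^8 = 9.14056×10^7 km; r₂ = 1.62 × 1.496×10^8 = 2.42352×10^8 km.
Semi-major axis of the transfer orbit: a_t = (9.14056×10^7 + 2.42352×10^8)/2 = 1.668788×10^8 km.
Transfer time t = π√(a_t³/μ) = π√((1.668788×10^8)³ / 1.327×10^11) = 1.859×10^7 s.
Converting: 1.859×10^7 s ÷ 3.15576×10^7 s/year (365.25 × 86400) = 0.589 years.

t = 0.589 years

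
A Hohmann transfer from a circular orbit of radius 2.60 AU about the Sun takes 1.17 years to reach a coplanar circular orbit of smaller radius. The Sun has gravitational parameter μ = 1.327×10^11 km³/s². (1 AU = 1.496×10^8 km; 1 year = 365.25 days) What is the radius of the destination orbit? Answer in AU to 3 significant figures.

r₂ = 0.925 AU

In km: r₁ = 2.60 × 1.496×10^8 = 3.8896×10^8 km.
Transfer time t = 1.17 years × 365.25 × 86400 s = 3.6922392×10^7 s, and t = π√(a_t³/μ).
So a_t = (μ t²/π²)^(1/3) = (1.327×10^11 × (3.6922392×10^7)² / π²)^(1/3) = 2.6366×10^8 km.
Since a_t = (r₁ + r₂)/2, r₂ = 2a_t − r₁ = 2×2.6366×10^8 − 3.8896×10^8 = 1.3836×10^8 km.
In AU: r₂ = 1.3836×10^8 / 1.496×10^8 = 0.925 AU.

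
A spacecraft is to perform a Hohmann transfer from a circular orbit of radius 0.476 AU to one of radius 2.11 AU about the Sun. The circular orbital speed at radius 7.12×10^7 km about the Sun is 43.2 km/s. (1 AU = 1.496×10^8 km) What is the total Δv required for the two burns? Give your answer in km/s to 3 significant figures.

From the circular-orbit relation v² = μ/r at r = 7.12×10^7 km: μ = v²r = (43.2)² × 7.12×10^7 = 1.32876×10^11 km³/s².
In km: r₁ = 0.476 × 1.496×10^8 = 7.12096×10^7 km; r₂ = 2.11 × 1.496×10^8 = 3.15656×10^8 km.
Transfer-ellipse semi-major axis a_t = (r₁ + r₂)/2 = (7.12096×10^7 + 3.15656×10^8)/2 = 1.934328×10^8 km.
Circular speed at r₁: v₁ = √(μ/r₁) = √(1.32876×10^11/7.12096×10^7) = 43.20 km/s.
On the transfer ellipse at r₁, v² = μ(2/r − 1/a) gives v_p = √[μ(2/r₁ − 1/a_t)] = 55.18 km/s.
First burn Δv₁ = |v_p − v₁| = 11.98 km/s.
At r₂, v₂ = √(μ/r₂) = 20.51714 km/s.
Transfer-orbit speed at r₂: v_a = √[μ(2/r₂ − 1/a_t)] = 12.44861 km/s.
Second burn Δv₂ = |v₂ − v_a| = 8.069 km/s.
Δv = Δv₁ + Δv₂ = 11.98 + 8.069 = 20.05 km/s.

Δv = 20.1 km/s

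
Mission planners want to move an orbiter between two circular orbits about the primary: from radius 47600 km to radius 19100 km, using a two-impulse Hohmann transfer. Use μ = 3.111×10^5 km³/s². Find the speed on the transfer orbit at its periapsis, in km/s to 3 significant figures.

v = 4.82 km/s

Semi-major axis of the transfer orbit: a_t = (47600 + 19100)/2 = 33350 km.
The periapsis of the transfer ellipse is at r = 19100 km.
From the vis-viva equation, v = √[μ(2/r − 1/a_t)] = 4.822 km/s.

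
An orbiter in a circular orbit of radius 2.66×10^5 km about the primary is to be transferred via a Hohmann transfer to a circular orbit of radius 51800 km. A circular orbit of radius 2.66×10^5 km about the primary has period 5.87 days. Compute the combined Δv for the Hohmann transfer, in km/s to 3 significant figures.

From Kepler's third law T² = 4π²r³/μ at r = 2.66×10^5 km, T = 5.87 days = 5.87 × 86400 s = 5.07168×10^5 s: μ = 4π²r³/T² = 2.88869×10^6 km³/s².
Semi-major axis of the transfer orbit: a_t = (2.660×10^5 + 51800)/2 = 1.589×10^5 km.
At r₁ the circular-orbit speed is v₁ = √(μ/r₁) = 3.2954 km/s.
Transfer-orbit speed at r₁ (vis-viva equation): v_a = √[μ(2/r₁ − 1/a_t)] = 1.8815 km/s.
First burn Δv₁ = |v_a − v₁| = 1.414 km/s.
Circular speed at r₂: v₂ = √(μ/r₂) = 7.468 km/s.
Transfer-orbit speed at r₂: v_p = √[μ(2/r₂ − 1/a_t)] = 9.662 km/s.
Second burn Δv₂ = |v₂ − v_p| = 2.194 km/s.
Total Δv = Δv₁ + Δv₂ = 3.608 km/s.

Δv = 3.61 km/s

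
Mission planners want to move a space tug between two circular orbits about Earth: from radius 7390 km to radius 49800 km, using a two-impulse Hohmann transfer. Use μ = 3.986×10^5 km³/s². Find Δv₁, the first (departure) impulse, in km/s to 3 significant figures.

The Hohmann ellipse has a_t = (r₁ + r₂)/2 = 28595 km.
Circular speed at r = 7390 km: v_c = √(μ/r) = 7.344 km/s.
Transfer-orbit speed at the same r (vis-viva, a = a_t): v_t = √[μ(2/r − 1/a_t)] = 9.692 km/s.
Δv₁ = |v_t − v_c| = |9.692 − 7.344| = 2.348 km/s.

Δv₁ = 2.35 km/s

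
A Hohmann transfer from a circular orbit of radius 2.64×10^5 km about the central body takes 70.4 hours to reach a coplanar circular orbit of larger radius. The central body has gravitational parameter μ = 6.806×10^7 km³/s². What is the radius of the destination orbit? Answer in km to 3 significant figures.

r₂ = 1.26×10^6 km

Transfer time t = 70.4 hours = 2.5344×10^5 s, and t = π√(a_t³/μ).
So a_t = (μ t²/π²)^(1/3) = (6.806×10^7 × (2.5344×10^5)² / π²)^(1/3) = 7.6228×10^5 km.
Since a_t = (r₁ + r₂)/2, r₂ = 2a_t − r₁ = 2×7.6228×10^5 − 2.640×10^5 = 1.26056×10^6 km.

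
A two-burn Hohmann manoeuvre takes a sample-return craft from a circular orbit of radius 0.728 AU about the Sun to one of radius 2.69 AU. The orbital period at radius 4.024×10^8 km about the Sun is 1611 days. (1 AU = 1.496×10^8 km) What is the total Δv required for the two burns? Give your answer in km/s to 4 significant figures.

From Kepler's third law T² = 4π²r³/μ at r = 4.024×10^8 km, T = 1611 days = 1611 × 86400 s = 1.391904×10^8 s: μ = 4π²r³/T² = 1.32775×10^11 km³/s².
In km: r₁ = 0.728 × 1.496×10^8 = 1.089088×10^8 km; r₂ = 2.69 × 1.496×10^8 = 4.02424×10^8 km.
The Hohmann ellipse has a_t = (r₁ + r₂)/2 = 2.556664×10^8 km.
At r₁ the circular-orbit speed is v₁ = √(μ/r₁) = 34.92 km/s.
Transfer-orbit speed at r₁ (v² = μ(2/r − 1/a)): v_p = √[μ(2/r₁ − 1/a_t)] = 43.81 km/s.
First burn Δv₁ = |v_p − v₁| = 8.890 km/s.
At r₂, v₂ = √(μ/r₂) = 18.164 km/s.
Transfer-orbit speed at r₂: v_a = √[μ(2/r₂ − 1/a_t)] = 11.855 km/s.
Second burn Δv₂ = |v₂ − v_a| = 6.309 km/s.
Total Δv = Δv₁ + Δv₂ = 15.20 km/s.

Δv = 15.20 km/s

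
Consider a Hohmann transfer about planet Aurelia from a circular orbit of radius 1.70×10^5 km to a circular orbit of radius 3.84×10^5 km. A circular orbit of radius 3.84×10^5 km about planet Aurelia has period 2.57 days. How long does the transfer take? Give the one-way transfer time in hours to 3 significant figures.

t = 18.9 hours

From Kepler's third law T² = 4π²r³/μ at r = 3.84×10^5 km, T = 2.57 days = 2.57 × 86400 s = 2.22048×10^5 s: μ = 4π²r³/T² = 4.53377×10^7 km³/s².
Transfer-ellipse semi-major axis a_t = (r₁ + r₂)/2 = (1.700×10^5 + 3.840×10^5)/2 = 2.770×10^5 km.
Half the transfer-orbit period gives t = π√(a_t³/μ) = 68020 s.
Converting: 68020 s ÷ 3600 s/hour = 18.9 hours.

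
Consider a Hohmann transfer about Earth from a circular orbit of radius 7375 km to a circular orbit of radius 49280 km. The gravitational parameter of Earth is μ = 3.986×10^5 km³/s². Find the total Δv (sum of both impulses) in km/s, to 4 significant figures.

Δv = 3.738 km/s

The Hohmann ellipse has a_t = (r₁ + r₂)/2 = 28327.5 km.
Circular speed at r₁: v₁ = √(μ/r₁) = √(3.986×10^5/7375) = 7.352 km/s.
On the transfer ellipse at r₁, v² = μ(2/r − 1/a) gives v_p = √[μ(2/r₁ − 1/a_t)] = 9.697 km/s.
First burn Δv₁ = |v_p − v₁| = 2.345 km/s.
At r₂, v₂ = √(μ/r₂) = 2.844 km/s.
Transfer-orbit speed at r₂: v_a = √[μ(2/r₂ − 1/a_t)] = 1.451 km/s.
Second burn Δv₂ = |v₂ − v_a| = 1.393 km/s.
Total Δv = Δv₁ + Δv₂ = 3.738 km/s.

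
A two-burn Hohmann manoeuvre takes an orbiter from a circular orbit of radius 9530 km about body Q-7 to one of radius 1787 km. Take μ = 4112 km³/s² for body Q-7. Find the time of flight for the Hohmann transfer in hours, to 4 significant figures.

Semi-major axis of the transfer orbit: a_t = (9530 + 1787)/2 = 5658.5 km.
Transfer time t = π√(a_t³/μ) = π√((5658.5)³ / 4112) = 20853.3 s.
Converting: 20853.3 s ÷ 3600 s/hour = 5.793 hours.

t = 5.793 hours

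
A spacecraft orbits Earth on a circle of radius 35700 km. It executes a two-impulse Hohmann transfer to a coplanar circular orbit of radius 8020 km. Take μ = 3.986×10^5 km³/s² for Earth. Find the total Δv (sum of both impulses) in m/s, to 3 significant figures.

Δv = 3280 m/s

The Hohmann ellipse has a_t = (r₁ + r₂)/2 = 21860 km.
At r₁ the circular-orbit speed is v₁ = √(μ/r₁) = 3.34145 km/s.
On the transfer ellipse at r₁, vis-viva gives v_a = √[μ(2/r₁ − 1/a_t)] = 2.02394 km/s.
First burn Δv₁ = |v_a − v₁| = 1.318 km/s.
Circular speed at r₂: v₂ = √(μ/r₂) = 7.050 km/s.
Transfer-orbit speed at r₂: v_p = √[μ(2/r₂ − 1/a_t)] = 9.009 km/s.
Second burn Δv₂ = |v₂ − v_p| = 1.959 km/s.
Δv = Δv₁ + Δv₂ = 1.318 + 1.959 = 3.277 km/s.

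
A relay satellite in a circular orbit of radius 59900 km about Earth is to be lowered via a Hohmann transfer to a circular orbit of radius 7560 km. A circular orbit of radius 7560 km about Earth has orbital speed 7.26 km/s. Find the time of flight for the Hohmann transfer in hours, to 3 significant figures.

From the circular-orbit relation v² = μ/r at r = 7560 km: μ = v²r = (7.26)² × 7560 = 3.98469×10^5 km³/s².
Transfer-ellipse semi-major axis a_t = (r₁ + r₂)/2 = (59900 + 7560)/2 = 33730 km.
Half the transfer-orbit period gives t = π√(a_t³/μ) = 30830 s.
Converting: 30830 s ÷ 3600 s/hour = 8.56 hours.

t = 8.56 hours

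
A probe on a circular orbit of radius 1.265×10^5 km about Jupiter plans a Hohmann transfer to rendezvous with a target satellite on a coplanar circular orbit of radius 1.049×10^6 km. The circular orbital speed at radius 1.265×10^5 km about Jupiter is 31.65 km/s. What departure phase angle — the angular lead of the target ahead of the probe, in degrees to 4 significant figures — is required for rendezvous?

From the circular-orbit relation v² = μ/r at r = 1.265×10^5 km: μ = v²r = (31.65)² × 1.265×10^5 = 1.26718×10^8 km³/s².
The Hohmann ellipse has a_t = (r₁ + r₂)/2 = 5.8775×10^5 km.
The half-period of the transfer ellipse is t = π√(a_t³/μ) = 1.25753×10^5 s.
The target's mean motion on its circular orbit is ω₂ = √(μ/r₂³) = 1.04775×10^-5 rad/s.
Angle swept by the target during transfer: ω₂·t = 1.3176 rad = 75.49°.
The probe traverses 180° on the transfer ellipse, so the target must lead by 180° − 75.49° = 104.5°.

φ = 104.5°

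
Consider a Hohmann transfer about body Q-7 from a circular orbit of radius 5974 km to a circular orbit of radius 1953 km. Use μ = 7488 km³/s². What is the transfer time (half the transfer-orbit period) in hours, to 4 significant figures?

t = 2.516 hours

Transfer-ellipse semi-major axis a_t = (r₁ + r₂)/2 = (5974 + 1953)/2 = 3963.5 km.
By Kepler's third law the transfer-orbit period is T = 2π√(a_t³/μ), so t = T/2 = 9059 s.
Converting: 9059 s ÷ 3600 s/hour = 2.516 hours.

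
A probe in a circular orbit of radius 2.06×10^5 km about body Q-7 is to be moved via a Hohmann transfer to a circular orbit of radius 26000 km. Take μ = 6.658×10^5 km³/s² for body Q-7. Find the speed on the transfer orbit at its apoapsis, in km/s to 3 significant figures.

v = 0.851 km/s

Transfer-ellipse semi-major axis a_t = (r₁ + r₂)/2 = (2.060×10^5 + 26000)/2 = 1.160×10^5 km.
The apoapsis of the transfer ellipse is at r = 2.060×10^5 km.
From the vis-viva equation, v = √[μ(2/r − 1/a_t)] = 0.8511 km/s.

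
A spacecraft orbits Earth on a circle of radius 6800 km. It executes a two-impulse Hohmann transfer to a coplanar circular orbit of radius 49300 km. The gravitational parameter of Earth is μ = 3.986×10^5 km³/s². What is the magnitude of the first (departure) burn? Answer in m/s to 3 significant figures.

The Hohmann ellipse has a_t = (r₁ + r₂)/2 = 28050 km.
On the circular orbit at r = 6800 km, v_c = √(μ/r) = 7.656 km/s.
Transfer-orbit speed at the same r (vis-viva, a = a_t): v_t = √[μ(2/r − 1/a_t)] = 10.15 km/s.
Δv₁ = |v_t − v_c| = |10.15 − 7.656| = 2.494 km/s.

Δv₁ = 2490 m/s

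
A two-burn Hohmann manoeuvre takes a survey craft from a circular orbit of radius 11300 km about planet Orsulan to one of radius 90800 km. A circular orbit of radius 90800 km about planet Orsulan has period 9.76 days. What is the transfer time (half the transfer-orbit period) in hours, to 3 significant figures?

t = 49.4 hours

From Kepler's third law T² = 4π²r³/μ at r = 90800 km, T = 9.76 days = 9.76 × 86400 s = 8.43264×10^5 s: μ = 4π²r³/T² = 41561.4 km³/s².
Transfer-ellipse semi-major axis a_t = (r₁ + r₂)/2 = (11300 + 90800)/2 = 51050 km.
By Kepler's third law the transfer-orbit period is T = 2π√(a_t³/μ), so t = T/2 = 1.777×10^5 s.
Converting: 1.777×10^5 s ÷ 3600 s/hour = 49.4 hours.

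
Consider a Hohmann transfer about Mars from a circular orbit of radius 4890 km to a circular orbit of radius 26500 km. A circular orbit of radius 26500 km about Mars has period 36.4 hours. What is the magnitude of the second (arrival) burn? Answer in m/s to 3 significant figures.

Δv₂ = 561 m/s

From Kepler's third law T² = 4π²r³/μ at r = 26500 km, T = 36.4 hours = 36.4 × 3600 s = 1.3104×10^5 s: μ = 4π²r³/T² = 42784.8 km³/s².
The Hohmann ellipse has a_t = (r₁ + r₂)/2 = 15695 km.
On the circular orbit at r = 26500 km, v_c = √(μ/r) = 1.2706 km/s.
Vis-viva on the transfer ellipse at r = 26500 km gives v_t = √[μ(2/r − 1/a_t)] = 0.70924 km/s.
Δv₂ = |v_t − v_c| = |0.70924 − 1.2706| = 0.5614 km/s.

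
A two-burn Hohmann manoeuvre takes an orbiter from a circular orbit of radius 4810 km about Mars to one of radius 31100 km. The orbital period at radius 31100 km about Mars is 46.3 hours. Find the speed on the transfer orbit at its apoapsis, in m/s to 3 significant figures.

v = 607 m/s

From Kepler's third law T² = 4π²r³/μ at r = 31100 km, T = 46.3 hours = 46.3 × 3600 s = 1.6668×10^5 s: μ = 4π²r³/T² = 42743.9 km³/s².
The Hohmann ellipse has a_t = (r₁ + r₂)/2 = 17955 km.
At apoapsis, r = 31100 km.
Applying v² = μ(2/r − 1/a_t): v = 0.6068 km/s.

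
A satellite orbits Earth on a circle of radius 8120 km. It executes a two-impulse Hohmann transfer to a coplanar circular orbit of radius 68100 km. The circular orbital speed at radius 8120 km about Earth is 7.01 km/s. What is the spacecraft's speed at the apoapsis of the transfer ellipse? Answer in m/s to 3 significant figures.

From the circular-orbit relation v² = μ/r at r = 8120 km: μ = v²r = (7.01)² × 8120 = 3.99018×10^5 km³/s².
Semi-major axis of the transfer orbit: a_t = (8120 + 68100)/2 = 38110 km.
The apoapsis of the transfer ellipse is at r = 68100 km.
Vis-viva: v = √[μ(2/r − 1/a_t)] = √[3.99018×10^5 × (2/68100 − 1/38110)] = 1.117 km/s.

v = 1120 m/s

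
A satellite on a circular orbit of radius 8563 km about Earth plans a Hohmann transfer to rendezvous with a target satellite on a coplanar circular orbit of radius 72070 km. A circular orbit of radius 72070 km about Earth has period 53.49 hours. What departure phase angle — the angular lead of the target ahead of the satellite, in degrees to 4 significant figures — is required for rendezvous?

φ = 104.7°

From Kepler's third law T² = 4π²r³/μ at r = 72070 km, T = 53.49 hours = 53.49 × 3600 s = 1.92564×10^5 s: μ = 4π²r³/T² = 3.98541×10^5 km³/s².
Semi-major axis of the transfer orbit: a_t = (8563 + 72070)/2 = 40316.5 km.
Transfer time t = π√(a_t³/μ) = 40284 s.
The target's mean motion on its circular orbit is ω₂ = √(μ/r₂³) = 3.2629×10^-5 rad/s.
Angle swept by the target during transfer: ω₂·t = 1.3144 rad = 75.31°.
The satellite traverses 180° on the transfer ellipse, so the target must lead by 180° − 75.31° = 104.7°.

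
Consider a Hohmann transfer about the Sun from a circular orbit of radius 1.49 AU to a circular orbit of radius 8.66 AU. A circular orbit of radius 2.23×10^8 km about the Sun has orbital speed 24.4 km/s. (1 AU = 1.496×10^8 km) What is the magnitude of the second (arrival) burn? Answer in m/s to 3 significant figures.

Δv₂ = 4640 m/s

From the circular-orbit relation v² = μ/r at r = 2.23×10^8 km: μ = v²r = (24.4)² × 2.23×10^8 = 1.32765×10^11 km³/s².
In km: r₁ = 1.49 × 1.496×10^8 = 2.22904×10^8 km; r₂ = 8.66 × 1.496×10^8 = 1.295536×10^9 km.
Semi-major axis of the transfer orbit: a_t = (2.22904×10^8 + 1.295536×10^9)/2 = 7.5922×10^8 km.
Circular speed at r = 1.295536×10^9 km: v_c = √(μ/r) = 10.123 km/s.
Transfer-orbit speed at the same r (vis-viva, a = a_t): v_t = √[μ(2/r − 1/a_t)] = 5.4852 km/s.
Δv₂ = |v_t − v_c| = |5.4852 − 10.123| = 4.638 km/s.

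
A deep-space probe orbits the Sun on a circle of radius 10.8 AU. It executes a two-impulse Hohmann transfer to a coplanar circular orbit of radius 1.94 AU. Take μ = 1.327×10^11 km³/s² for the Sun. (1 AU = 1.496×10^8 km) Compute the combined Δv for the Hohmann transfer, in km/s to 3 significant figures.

In km: r₁ = 10.8 × 1.496×10^8 = 1.61568×10^9 km; r₂ = 1.94 × 1.496×10^8 = 2.90224×10^8 km.
Transfer-ellipse semi-major axis a_t = (r₁ + r₂)/2 = (1.61568×10^9 + 2.90224×10^8)/2 = 9.52952×10^8 km.
Circular speed at r₁: v₁ = √(μ/r₁) = √(1.327×10^11/1.61568×10^9) = 9.0627 km/s.
On the transfer ellipse at r₁, vis-viva equation gives v_a = √[μ(2/r₁ − 1/a_t)] = 5.0014 km/s.
First burn Δv₁ = |v_a − v₁| = 4.061 km/s.
At r₂, v₂ = √(μ/r₂) = 21.38 km/s.
Transfer-orbit speed at r₂: v_p = √[μ(2/r₂ − 1/a_t)] = 27.84 km/s.
Second burn Δv₂ = |v₂ − v_p| = 6.460 km/s.
Δv = Δv₁ + Δv₂ = 4.061 + 6.460 = 10.52 km/s.

Δv = 10.5 km/s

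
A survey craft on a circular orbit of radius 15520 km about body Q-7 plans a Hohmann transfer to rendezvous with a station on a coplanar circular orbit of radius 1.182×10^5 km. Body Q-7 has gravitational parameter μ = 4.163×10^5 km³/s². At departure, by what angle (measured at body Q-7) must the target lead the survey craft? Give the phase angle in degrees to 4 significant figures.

Semi-major axis of the transfer orbit: a_t = (15520 + 1.182×10^5)/2 = 66860 km.
Transfer time t = π√(a_t³/μ) = 84178 s.
The target's mean motion on its circular orbit is ω₂ = √(μ/r₂³) = 1.5877×10^-5 rad/s.
Angle swept by the target during transfer: ω₂·t = 1.3365 rad = 76.58°.
Arrival is 180° from departure on the ellipse, so φ = 180° − 76.58° = 103.4°.

φ = 103.4°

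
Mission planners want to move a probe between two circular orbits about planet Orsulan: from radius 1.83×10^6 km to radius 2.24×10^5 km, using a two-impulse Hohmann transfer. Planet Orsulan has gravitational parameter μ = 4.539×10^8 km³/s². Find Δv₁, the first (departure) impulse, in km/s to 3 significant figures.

Δv₁ = 8.39 km/s

The Hohmann ellipse has a_t = (r₁ + r₂)/2 = 1.027×10^6 km.
Circular speed at r = 1.830×10^6 km: v_c = √(μ/r) = 15.749 km/s.
Transfer-orbit speed at the same r (vis-viva, a = a_t): v_t = √[μ(2/r − 1/a_t)] = 7.3552 km/s.
Δv₁ = |v_t − v_c| = |7.3552 − 15.749| = 8.394 km/s.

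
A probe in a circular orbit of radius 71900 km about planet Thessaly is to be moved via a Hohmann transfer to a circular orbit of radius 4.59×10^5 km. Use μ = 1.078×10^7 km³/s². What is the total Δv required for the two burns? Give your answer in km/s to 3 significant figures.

Δv = 6.18 km/s

Transfer-ellipse semi-major axis a_t = (r₁ + r₂)/2 = (71900 + 4.590×10^5)/2 = 2.6545×10^5 km.
At r₁ the circular-orbit speed is v₁ = √(μ/r₁) = 12.2446 km/s.
Transfer-orbit speed at r₁ (vis-viva): v_p = √[μ(2/r₁ − 1/a_t)] = 16.1013 km/s.
First burn Δv₁ = |v_p − v₁| = 3.857 km/s.
Circular speed at r₂: v₂ = √(μ/r₂) = 4.846 km/s.
Transfer-orbit speed at r₂: v_a = √[μ(2/r₂ − 1/a_t)] = 2.522 km/s.
Second burn Δv₂ = |v₂ − v_a| = 2.324 km/s.
Δv = Δv₁ + Δv₂ = 3.857 + 2.324 = 6.181 km/s.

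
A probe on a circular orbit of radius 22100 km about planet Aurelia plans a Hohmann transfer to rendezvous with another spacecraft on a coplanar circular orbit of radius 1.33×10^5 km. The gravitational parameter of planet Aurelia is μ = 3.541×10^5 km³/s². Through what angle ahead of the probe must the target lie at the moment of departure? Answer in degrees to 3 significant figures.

Semi-major axis of the transfer orbit: a_t = (22100 + 1.330×10^5)/2 = 77550 km.
Transfer time t = π√(a_t³/μ) = 1.140144×10^5 s.
Target angular speed ω₂ = √(μ/r₂³) = 1.226833×10^-5 rad/s.
Angle swept by the target during transfer: ω₂·t = 1.39877 rad = 80.14°.
Arrival is 180° from departure on the ellipse, so φ = 180° − 80.14° = 99.9°.

φ = 99.9°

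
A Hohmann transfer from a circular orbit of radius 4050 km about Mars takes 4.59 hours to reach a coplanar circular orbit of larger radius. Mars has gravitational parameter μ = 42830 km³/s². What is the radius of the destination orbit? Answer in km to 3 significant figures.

Transfer time t = 4.59 hours = 16524 s, and t = π√(a_t³/μ).
So a_t = (μ t²/π²)^(1/3) = (42830 × (16524)² / π²)^(1/3) = 10582 km.
Since a_t = (r₁ + r₂)/2, r₂ = 2a_t − r₁ = 2×10582 − 4050 = 17114 km.

r₂ = 17100 km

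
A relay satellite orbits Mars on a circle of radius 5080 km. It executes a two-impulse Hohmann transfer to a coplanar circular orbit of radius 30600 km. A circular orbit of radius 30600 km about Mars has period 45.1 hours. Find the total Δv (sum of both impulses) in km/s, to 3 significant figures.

Δv = 1.45 km/s

From Kepler's third law T² = 4π²r³/μ at r = 30600 km, T = 45.1 hours = 45.1 × 3600 s = 1.6236×10^5 s: μ = 4π²r³/T² = 42910.7 km³/s².
Semi-major axis of the transfer orbit: a_t = (5080 + 30600)/2 = 17840 km.
At r₁ the circular-orbit speed is v₁ = √(μ/r₁) = 2.906 km/s.
On the transfer ellipse at r₁, vis-viva gives v_p = √[μ(2/r₁ − 1/a_t)] = 3.806 km/s.
First burn Δv₁ = |v_p − v₁| = 0.9000 km/s.
At r₂, v₂ = √(μ/r₂) = 1.1842 km/s.
Transfer-orbit speed at r₂: v_a = √[μ(2/r₂ − 1/a_t)] = 0.63191 km/s.
Second burn Δv₂ = |v₂ − v_a| = 0.5523 km/s.
Total Δv = Δv₁ + Δv₂ = 1.452 km/s.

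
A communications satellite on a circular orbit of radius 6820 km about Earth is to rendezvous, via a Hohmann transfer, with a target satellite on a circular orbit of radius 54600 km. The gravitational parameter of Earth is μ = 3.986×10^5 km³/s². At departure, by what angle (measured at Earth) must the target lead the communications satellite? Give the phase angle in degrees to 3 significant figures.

Semi-major axis of the transfer orbit: a_t = (6820 + 54600)/2 = 30710 km.
The half-period of the transfer ellipse is t = π√(a_t³/μ) = 26779 s.
The target's mean motion on its circular orbit is ω₂ = √(μ/r₂³) = 4.9486×10^-5 rad/s.
Angle swept by the target during transfer: ω₂·t = 1.3252 rad = 75.93°.
The communications satellite traverses 180° on the transfer ellipse, so the target must lead by 180° − 75.93° = 104°.

φ = 104°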